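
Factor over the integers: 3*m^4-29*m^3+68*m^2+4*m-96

(3*m-8)*(m+1)*(m-2)*(m-6)

Trying the rational-root candidates, m = 2 is a root, so (m-2) is a factor; dividing leaves 3*m^3-23*m^2+22*m+48.
Continuing, m = 8/3 is a root, so (3*m-8) divides it; the quotient is m^2-5*m-6.
The remaining quadratic factors as (m-6)(m+1).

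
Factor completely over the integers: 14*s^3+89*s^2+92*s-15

(2*s+3)*(7*s-1)*(s+5)

Testing divisors of the constant over divisors of the leading coefficient, s = -3/2 is a root, giving the factor (2*s+3) and quotient 7*s^2+34*s-5.
The remaining quadratic factors as (7*s-1)(s+5).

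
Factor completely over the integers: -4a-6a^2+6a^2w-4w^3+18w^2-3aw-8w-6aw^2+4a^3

(2a+w-4)(2a-2w+1)(a+2w)

Group: 2a(2a^2+5aw-4a+2w^2-8w) + (-2w+1)(2a^2+5aw-4a+2w^2-8w); both groups contain (2a^2+5aw-4a+2w^2-8w), so (2a-2w+1) is a factor with cofactor 2a^2+5aw-4a+2w^2-8w.
The cofactor groups again: 2a^2+5aw-4a+2w^2-8w = a(2a+w-4) + 2w(2a+w-4); both groups contain (2a+w-4), giving (a+2w)(2a+w-4).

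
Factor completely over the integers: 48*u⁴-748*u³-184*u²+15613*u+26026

(2*u-13)*(4*u+11)*(6*u+13)*(u-14)

Testing divisors of the constant over divisors of the leading coefficient, u = -13/6 is a root, so (6*u+13) is a factor; dividing leaves 8*u³-142*u²+277*u+2002.
Continuing, u = 13/2 is a root, so (2*u-13) is a factor; dividing leaves 4*u²-45*u-154.
The remaining quadratic factors as (u-14)(4*u+11).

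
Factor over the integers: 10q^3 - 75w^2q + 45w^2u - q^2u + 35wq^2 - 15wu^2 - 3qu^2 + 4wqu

-(3w - 2q - u)(5q - 3u)(5w + q)

Group: 5w(-15wq + 9wu + 10q^2 - qu - 3u^2) + q(-15wq + 9wu + 10q^2 - qu - 3u^2); both groups contain (-15wq + 9wu + 10q^2 - qu - 3u^2), so (5w + q) is a factor with cofactor -15wq + 9wu + 10q^2 - qu - 3u^2.
The cofactor groups again: -15wq + 9wu + 10q^2 - qu - 3u^2 = -5q(3w - 2q - u) + 3u(3w - 2q - u); both groups contain (3w - 2q - u), giving -(5q - 3u)(3w - 2q - u).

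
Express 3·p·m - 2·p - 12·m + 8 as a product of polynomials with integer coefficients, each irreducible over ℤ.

Group as (3·p·m - 2·p) + (-12·m + 8) = p·(3·m - 2) - 4·(3·m - 2).
Both groups share the factor (3·m - 2).

(3·m - 2)·(p - 4)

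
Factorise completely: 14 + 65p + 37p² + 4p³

(4p + 1)(p + 2)(p + 7)

Trying the rational-root candidates, p = −1/4 is a root, giving the factor (4p + 1) and quotient p² + 9p + 14.
The remaining quadratic factors as (p + 7)(p + 2).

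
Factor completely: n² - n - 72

(n + 8)*(n - 9)

Two integers with product -72 and sum -1 are 8 and -9.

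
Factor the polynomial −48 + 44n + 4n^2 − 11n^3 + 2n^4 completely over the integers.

Testing divisors of the constant over divisors of the leading coefficient, n = 3/2 is a root, giving the factor (2n − 3) and quotient n^3 − 4n^2 − 4n + 16.
Continuing, n = −2 is a root, so (n + 2) is a factor; dividing leaves n^2 − 6n + 8.
The remaining quadratic factors as (n − 4)(n − 2).

(2n − 3)(n + 2)(n − 2)(n − 4)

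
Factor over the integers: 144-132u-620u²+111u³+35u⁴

Among the possible rational roots, u = 2/5 is a root, giving the factor (5u-2) and quotient 7u³+25u²-114u-72.
Next, u = 3 is a root, giving the factor (u-3) and quotient 7u²+46u+24.
The remaining quadratic factors as (u+6)(7u+4).

(5u-2)(7u+4)(u+6)(u-3)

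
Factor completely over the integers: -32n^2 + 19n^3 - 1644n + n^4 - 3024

(n + 12)(n + 14)(n + 2)(n - 9)

Trying the rational-root candidates, n = 9 is a root, so (n - 9) divides it; the quotient is n^3 + 28n^2 + 220n + 336.
Continuing, n = -14 is a root, so (n + 14) divides it; the quotient is n^2 + 14n + 24.
The remaining quadratic factors as (n + 12)(n + 2).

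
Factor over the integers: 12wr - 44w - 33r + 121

Group as (12wr - 44w) + (-33r + 121) = 4w(3r - 11) - 11(3r - 11).
Both groups share the factor (3r - 11).

(3r - 11)(4w - 11)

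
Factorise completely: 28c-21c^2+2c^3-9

Trying the rational-root candidates, c = 1/2 is a root, so (2c-1) is a factor; dividing leaves c^2-10c+9.
The remaining quadratic factors as (c-1)(c-9).

(2c-1)(c-1)(c-9)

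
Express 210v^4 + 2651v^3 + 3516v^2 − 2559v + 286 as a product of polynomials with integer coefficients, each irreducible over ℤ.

Trying the rational-root candidates, v = 1/7 is a root, so (7v − 1) is a factor; dividing leaves 30v^3 + 383v^2 + 557v − 286.
Next, v = −13/6 is a root, giving the factor (6v + 13) and quotient 5v^2 + 53v − 22.
The remaining quadratic factors as (5v − 2)(v + 11).

(5v − 2)(6v + 13)(7v − 1)(v + 11)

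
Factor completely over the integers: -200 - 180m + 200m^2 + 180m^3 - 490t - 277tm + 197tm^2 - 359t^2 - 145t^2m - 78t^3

Group: 13t(-6t^2 - 7tm - 23t + 20m^2 - 20) + (9m + 10)(-6t^2 - 7tm - 23t + 20m^2 - 20); both groups contain (-6t^2 - 7tm - 23t + 20m^2 - 20), so (13t + 9m + 10) is a factor with cofactor -6t^2 - 7tm - 23t + 20m^2 - 20.
The cofactor groups again: -6t^2 - 7tm - 23t + 20m^2 - 20 = -3t(2t + 5m + 5) + (4m - 4)(2t + 5m + 5); both groups contain (2t + 5m + 5), giving -(3t - 4m + 4)(2t + 5m + 5).

-(3t - 4m + 4)(2t + 5m + 5)(13t + 9m + 10)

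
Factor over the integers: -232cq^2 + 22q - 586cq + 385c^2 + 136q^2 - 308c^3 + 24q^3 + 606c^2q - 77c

Group: 7c(-44c^2 + 74cq + 55c - 12q^2 - 68q - 11) - 2q(-44c^2 + 74cq + 55c - 12q^2 - 68q - 11); both groups contain (-44c^2 + 74cq + 55c - 12q^2 - 68q - 11), so (7c - 2q) is a factor with cofactor -44c^2 + 74cq + 55c - 12q^2 - 68q - 11.
The cofactor groups again: -44c^2 + 74cq + 55c - 12q^2 - 68q - 11 = -4c(11c - 2q - 11) + (6q + 1)(11c - 2q - 11); both groups contain (11c - 2q - 11), giving -(4c - 6q - 1)(11c - 2q - 11).

-(11c - 2q - 11)(4c - 6q - 1)(7c - 2q)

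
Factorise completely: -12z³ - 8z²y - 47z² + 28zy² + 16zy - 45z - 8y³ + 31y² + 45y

Group: 3z(-4z² - 4zy - 9z + 8y² + 9y) + (-y + 5)(-4z² - 4zy - 9z + 8y² + 9y); both groups contain (-4z² - 4zy - 9z + 8y² + 9y), so (3z - y + 5) is a factor with cofactor -4z² - 4zy - 9z + 8y² + 9y.
The cofactor groups again: -4z² - 4zy - 9z + 8y² + 9y = -4z(z - y) + (-8y - 9)(z - y); both groups contain (z - y), giving -(4z + 8y + 9)(z - y).

-(3z - y + 5)(z - y)(4z + 8y + 9)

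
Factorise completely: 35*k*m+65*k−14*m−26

(5*k−2)*(7*m+13)

Group as (35*k*m+65*k) + (−14*m−26) = 5*k*(7*m+13) − 2*(7*m+13).
Both groups share the factor (7*m+13).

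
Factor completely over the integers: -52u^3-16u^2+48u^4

Pull out the common factor 4u^2, then factor the remaining trinomial.

4u^2(3u-4)(4u+1)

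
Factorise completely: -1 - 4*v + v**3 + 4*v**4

(4*v + 1)*(v - 1)*(v**2 + v + 1)

Group as (4*v**4 - 4*v) + (v**3 - 1) = 4*v*(v**3 - 1) + (v**3 - 1).
Both groups share the factor (v**3 - 1).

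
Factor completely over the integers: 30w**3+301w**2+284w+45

(5w+1)(6w+5)(w+9)

By the rational root theorem, w = -1/5 is a root, giving the factor (5w+1) and quotient 6w**2+59w+45.
The remaining quadratic factors as (6w+5)(w+9).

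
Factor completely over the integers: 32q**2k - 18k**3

Every term has a factor of 2k. Then 16q**2 - 9k**2 = (4q)² − (3k)².

2k(4q - 3k)(4q + 3k)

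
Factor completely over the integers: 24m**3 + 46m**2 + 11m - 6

(2m + 3)(3m + 2)(4m - 1)

Among the possible rational roots, m = 1/4 is a root, so (4m - 1) is a factor; dividing leaves 6m**2 + 13m + 6.
The remaining quadratic factors as (2m + 3)(3m + 2).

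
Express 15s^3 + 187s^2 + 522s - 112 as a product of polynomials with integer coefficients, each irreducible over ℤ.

Trying the rational-root candidates, s = -14/3 is a root, so (3s + 14) divides it; the quotient is 5s^2 + 39s - 8.
The remaining quadratic factors as (s + 8)(5s - 1).

(3s + 14)(5s - 1)(s + 8)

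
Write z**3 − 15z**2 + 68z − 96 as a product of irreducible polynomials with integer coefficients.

(z − 3)(z − 4)(z − 8)

Among the possible rational roots, z = 3 is a root, giving the factor (z − 3) and quotient z**2 − 12z + 32.
The remaining quadratic factors as (z − 8)(z − 4).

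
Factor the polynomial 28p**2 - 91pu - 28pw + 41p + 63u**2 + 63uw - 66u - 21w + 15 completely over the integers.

(4p - 9u + 3)(7p - 7u - 7w + 5)

Group: 4p(7p - 7u - 7w + 5) + (-9u + 3)(7p - 7u - 7w + 5); both groups contain (7p - 7u - 7w + 5).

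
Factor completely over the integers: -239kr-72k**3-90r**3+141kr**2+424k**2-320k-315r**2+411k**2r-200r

Group: k(-72k**2-21kr+64k+15r**2+40r) + (-6r-5)(-72k**2-21kr+64k+15r**2+40r); both groups contain (-72k**2-21kr+64k+15r**2+40r), so (k-6r-5) is a factor with cofactor -72k**2-21kr+64k+15r**2+40r.
The cofactor groups again: -72k**2-21kr+64k+15r**2+40r = -9k(8k+5r) + (3r+8)(8k+5r); both groups contain (8k+5r), giving -(9k-3r-8)(8k+5r).

-(8k+5r)(9k-3r-8)(k-6r-5)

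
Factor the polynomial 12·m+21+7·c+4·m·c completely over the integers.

Group as (4·m·c+12·m) + (7·c+21) = 4·m·(c+3) + 7·(c+3).
Both groups share the factor (c+3).

(4·m+7)·(c+3)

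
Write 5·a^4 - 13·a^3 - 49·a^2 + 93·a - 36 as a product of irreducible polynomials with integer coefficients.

By the rational root theorem, a = 3/5 is a root, giving the factor (5·a - 3) and quotient a^3 - 2·a^2 - 11·a + 12.
Then a = -3 is a root, giving the factor (a + 3) and quotient a^2 - 5·a + 4.
The remaining quadratic factors as (a - 4)(a - 1).

(5·a - 3)·(a + 3)·(a - 1)·(a - 4)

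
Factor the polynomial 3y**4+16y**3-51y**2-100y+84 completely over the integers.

Among the possible rational roots, y = 2/3 is a root, so (3y-2) divides it; the quotient is y**3+6y**2-13y-42.
Then y = -7 is a root, so (y+7) is a factor; dividing leaves y**2-y-6.
The remaining quadratic factors as (y+2)(y-3).

(3y-2)(y+2)(y+7)(y-3)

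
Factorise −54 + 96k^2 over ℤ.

6(4k + 3)(4k − 3)

Pull out the common factor 6; 16k^2 − 9 is a difference of squares.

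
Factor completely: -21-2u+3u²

(3u+7)(u-3)

Need a pair with product 3·(-21) = -63 and sum -2: that's -9 and 7.
Split the middle term: 3u²-9u + 7u-21 = 3u(u-3) + 7(u-3).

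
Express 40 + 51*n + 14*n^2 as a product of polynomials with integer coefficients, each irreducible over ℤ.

Need a pair with product 14·40 = 560 and sum 51: that's 16 and 35.
Split the middle term: 14*n^2 + 16*n + 35*n + 40 = 2*n*(7*n + 8) + 5*(7*n + 8).

(2*n + 5)*(7*n + 8)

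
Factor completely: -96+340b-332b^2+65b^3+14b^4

(2b-1)(7b-6)(b+8)(b-2)

Trying the rational-root candidates, b = 2 is a root, giving the factor (b-2) and quotient 14b^3+93b^2-146b+48.
Then b = -8 is a root, so (b+8) is a factor; dividing leaves 14b^2-19b+6.
The remaining quadratic factors as (7b-6)(2b-1).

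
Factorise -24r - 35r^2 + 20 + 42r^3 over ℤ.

Group as (42r^3 - 24r) + (-35r^2 + 20) = 6r(7r^2 - 4) - 5(7r^2 - 4).
Both groups share the factor (7r^2 - 4).

(6r - 5)(7r^2 - 4)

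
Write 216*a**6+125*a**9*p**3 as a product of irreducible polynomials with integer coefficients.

Every term has a factor of a**6; factoring it out leaves 125*a**3*p**3+216.
Recognize a sum of cubes with the parts 6 and 5*a*p.

a**6*(5*a*p+6)*(25*a**2*p**2-30*a*p+36)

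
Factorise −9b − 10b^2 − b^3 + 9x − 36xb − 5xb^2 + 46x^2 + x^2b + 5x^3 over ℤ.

Group: x(5x^2 − 4xb + x − b^2 − b) + (b + 9)(5x^2 − 4xb + x − b^2 − b); both groups contain (5x^2 − 4xb + x − b^2 − b), so (x + b + 9) is a factor with cofactor 5x^2 − 4xb + x − b^2 − b.
The cofactor groups again: 5x^2 − 4xb + x − b^2 − b = 5x(x − b) + (b + 1)(x − b); both groups contain (x − b), giving (5x + b + 1)(x − b).

(x − b)(5x + b + 1)(x + b + 9)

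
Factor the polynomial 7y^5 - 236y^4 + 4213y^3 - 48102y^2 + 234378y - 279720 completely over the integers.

(7y - 12)(y - 15)(y - 7)(y^2 - 10y + 222)

Among the possible rational roots, y = 12/7 is a root, so (7y - 12) divides it; the quotient is y^4 - 32y^3 + 547y^2 - 5934y + 23310.
Then y = 15 is a root, giving the factor (y - 15) and quotient y^3 - 17y^2 + 292y - 1554.
Then y = 7 is a root, giving the factor (y - 7) and quotient y^2 - 10y + 222.
The quadratic y^2 - 10y + 222 has discriminant -788 < 0 and is irreducible over ℤ.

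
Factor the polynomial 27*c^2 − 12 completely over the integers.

Factor out 3, leaving 9*c^2 − 4, which is a difference of two squares.

3*(3*c + 2)*(3*c − 2)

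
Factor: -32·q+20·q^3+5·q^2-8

(4·q+1)·(5·q^2-8)

Group as (20·q^3-32·q) + (5·q^2-8) = 4·q·(5·q^2-8) + (5·q^2-8).
Both groups share the factor (5·q^2-8).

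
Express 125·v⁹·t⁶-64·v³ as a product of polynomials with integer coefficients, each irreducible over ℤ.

v³·(5·v²·t²-4)·(25·v⁴·t⁴+20·v²·t²+16)

Factor out v³ first: what remains is 125·v⁶·t⁶-64.
Recognize a difference of cubes with the parts 5·v²·t² and 4.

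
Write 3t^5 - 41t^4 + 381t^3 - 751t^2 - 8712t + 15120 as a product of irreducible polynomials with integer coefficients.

Trying the rational-root candidates, t = 5/3 is a root, so (3t - 5) is a factor; dividing leaves t^4 - 12t^3 + 107t^2 - 72t - 3024.
Then t = -4 is a root, so (t + 4) is a factor; dividing leaves t^3 - 16t^2 + 171t - 756.
Then t = 7 is a root, so (t - 7) is a factor; dividing leaves t^2 - 9t + 108.
The quadratic t^2 - 9t + 108 has discriminant -351 < 0 and is irreducible over ℤ.

(3t - 5)(t + 4)(t - 7)(t^2 - 9t + 108)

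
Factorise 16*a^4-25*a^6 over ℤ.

-a^4*(5*a+4)*(5*a-4)

Factor out a^4 first: what remains is -25*a^2+16.
Recognize a difference of squares with the parts 4 and 5*a.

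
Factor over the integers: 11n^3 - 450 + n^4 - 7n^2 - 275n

(n + 2)(n + 5)(n + 9)(n - 5)

Testing divisors of the constant over divisors of the leading coefficient, n = -5 is a root, so (n + 5) divides it; the quotient is n^3 + 6n^2 - 37n - 90.
Then n = -2 is a root, so (n + 2) divides it; the quotient is n^2 + 4n - 45.
The remaining quadratic factors as (n + 9)(n - 5).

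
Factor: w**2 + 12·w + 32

(w + 4)·(w + 8)

Two integers with product 32 and sum 12 are 4 and 8.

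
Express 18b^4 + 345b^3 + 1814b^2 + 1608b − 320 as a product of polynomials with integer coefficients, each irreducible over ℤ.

(3b + 4)(6b − 1)(b + 10)(b + 8)

Among the possible rational roots, b = 1/6 is a root, so (6b − 1) divides it; the quotient is 3b^3 + 58b^2 + 312b + 320.
Then b = −10 is a root, so (b + 10) is a factor; dividing leaves 3b^2 + 28b + 32.
The remaining quadratic factors as (3b + 4)(b + 8).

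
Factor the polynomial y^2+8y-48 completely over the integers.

(y+12)(y-4)

Two integers with product -48 and sum 8 are -4 and 12.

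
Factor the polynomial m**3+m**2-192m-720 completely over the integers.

(m+12)(m+4)(m-15)

Among the possible rational roots, m = -4 is a root, so (m+4) divides it; the quotient is m**2-3m-180.
The remaining quadratic factors as (m+12)(m-15).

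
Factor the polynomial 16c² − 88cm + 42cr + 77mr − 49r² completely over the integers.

Group: 8c(2c − 11m + 7r) − 7r(2c − 11m + 7r); both groups contain (2c − 11m + 7r).

(2c − 11m + 7r)(8c − 7r)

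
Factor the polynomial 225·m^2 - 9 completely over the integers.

9·(5·m + 1)·(5·m - 1)

Factor out 9, leaving 25·m^2 - 1, which is a difference of two squares.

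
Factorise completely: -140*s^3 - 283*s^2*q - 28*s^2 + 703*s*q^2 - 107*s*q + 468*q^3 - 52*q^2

-(5*s - 9*q + 1)*(4*s + 13*q)*(7*s + 4*q)

Group: 4*s*(-35*s^2 + 43*s*q - 7*s + 36*q^2 - 4*q) + 13*q*(-35*s^2 + 43*s*q - 7*s + 36*q^2 - 4*q); both groups contain (-35*s^2 + 43*s*q - 7*s + 36*q^2 - 4*q), so (4*s + 13*q) is a factor with cofactor -35*s^2 + 43*s*q - 7*s + 36*q^2 - 4*q.
The cofactor groups again: -35*s^2 + 43*s*q - 7*s + 36*q^2 - 4*q = -7*s*(5*s - 9*q + 1) - 4*q*(5*s - 9*q + 1); both groups contain (5*s - 9*q + 1), giving -(7*s + 4*q)*(5*s - 9*q + 1).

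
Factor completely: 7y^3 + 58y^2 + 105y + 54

Among the possible rational roots, y = −1 is a root, so (y + 1) is a factor; dividing leaves 7y^2 + 51y + 54.
The remaining quadratic factors as (7y + 9)(y + 6).

(7y + 9)(y + 1)(y + 6)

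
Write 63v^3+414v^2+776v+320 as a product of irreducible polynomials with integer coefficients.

(3v+10)(3v+8)(7v+4)

Trying the rational-root candidates, v = −4/7 is a root, so (7v+4) divides it; the quotient is 9v^2+54v+80.
The remaining quadratic factors as (3v+10)(3v+8).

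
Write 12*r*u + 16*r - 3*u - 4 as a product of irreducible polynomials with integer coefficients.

(3*u + 4)*(4*r - 1)

Group as (12*r*u + 16*r) + (-3*u - 4) = 4*r*(3*u + 4) - (3*u + 4).
Both groups share the factor (3*u + 4).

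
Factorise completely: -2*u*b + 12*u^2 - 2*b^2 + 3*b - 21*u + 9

Group: 4*u*(3*u + b - 3) + (-2*b - 3)*(3*u + b - 3); both groups contain (3*u + b - 3).

(4*u - 2*b - 3)*(3*u + b - 3)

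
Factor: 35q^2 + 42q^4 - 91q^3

Pull out the common factor 7q^2, then factor the remaining trinomial.

7q^2(2q - 1)(3q - 5)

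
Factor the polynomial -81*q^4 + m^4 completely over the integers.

(m + 3*q)*(m - 3*q)*(m^2 + 9*q^2)

(m)⁴ − (3*q)⁴ = ((m)² − (3*q)²)((m)² + (3*q)²); the first factor splits again, the second (m^2 + 9*q^2) is irreducible.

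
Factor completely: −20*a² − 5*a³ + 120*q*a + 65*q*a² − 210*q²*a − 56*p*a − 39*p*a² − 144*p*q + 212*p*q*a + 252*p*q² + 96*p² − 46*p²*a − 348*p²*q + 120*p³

Group: 6*p*(20*p² − 58*p*q + 9*p*a + 16*p + 42*q² − 13*q*a − 24*q + a² + 4*a) − 5*a*(20*p² − 58*p*q + 9*p*a + 16*p + 42*q² − 13*q*a − 24*q + a² + 4*a); both groups contain (20*p² − 58*p*q + 9*p*a + 16*p + 42*q² − 13*q*a − 24*q + a² + 4*a), so (6*p − 5*a) is a factor with cofactor 20*p² − 58*p*q + 9*p*a + 16*p + 42*q² − 13*q*a − 24*q + a² + 4*a.
The cofactor groups again: 20*p² − 58*p*q + 9*p*a + 16*p + 42*q² − 13*q*a − 24*q + a² + 4*a = 4*p*(5*p − 7*q + a + 4) + (−6*q + a)*(5*p − 7*q + a + 4); both groups contain (5*p − 7*q + a + 4), giving (4*p − 6*q + a)*(5*p − 7*q + a + 4).

(6*p − 5*a)*(4*p − 6*q + a)*(5*p − 7*q + a + 4)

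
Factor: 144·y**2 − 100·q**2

Factor out 4, leaving 36·y**2 − 25·q**2, which is a difference of two squares.

4·(6·y − 5·q)·(6·y + 5·q)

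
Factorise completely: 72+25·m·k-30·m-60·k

(5·k-6)·(5·m-12)

Group as (25·m·k-30·m) + (-60·k+72) = 5·m·(5·k-6) - 12·(5·k-6).
Both groups share the factor (5·k-6).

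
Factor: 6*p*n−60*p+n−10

Group as (6*p*n−60*p) + (n−10) = 6*p*(n−10) + (n−10).
Both groups share the factor (n−10).

(6*p+1)*(n−10)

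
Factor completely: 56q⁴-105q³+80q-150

Group as (56q⁴+80q) + (-105q³-150) = 8q(7q³+10) - 15(7q³+10).
Both groups share the factor (7q³+10).

(8q-15)(7q³+10)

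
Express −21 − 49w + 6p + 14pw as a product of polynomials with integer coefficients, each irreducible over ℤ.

(2p − 7)(7w + 3)

Group as (14pw + 6p) + (−49w − 21) = 2p(7w + 3) − 7(7w + 3).
Both groups share the factor (7w + 3).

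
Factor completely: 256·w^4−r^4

Difference of squares twice: with A = 4·w and B = r, A⁴ − B⁴ = (A² − B²)(A² + B²), and A² − B² factors again.

(4·w−r)·(4·w+r)·(16·w^2+r^2)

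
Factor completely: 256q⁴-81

(4q+3)(4q-3)(16q²+9)

Difference of squares twice: with A = 4q and B = 3, A⁴ − B⁴ = (A² − B²)(A² + B²), and A² − B² factors again.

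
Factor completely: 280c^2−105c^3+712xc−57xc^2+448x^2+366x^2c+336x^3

Group: 6x(56x^2+89xc+35c^2) + (−3c+8)(56x^2+89xc+35c^2); both groups contain (56x^2+89xc+35c^2), so (6x−3c+8) is a factor with cofactor 56x^2+89xc+35c^2.
The cofactor groups again: 56x^2+89xc+35c^2 = 7x(8x+7c) + 5c(8x+7c); both groups contain (8x+7c), giving (7x+5c)(8x+7c).

(6x−3c+8)(7x+5c)(8x+7c)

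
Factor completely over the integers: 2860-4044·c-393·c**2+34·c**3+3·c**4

(3·c-2)·(c+10)·(c+13)·(c-11)

Trying the rational-root candidates, c = 11 is a root, so (c-11) is a factor; dividing leaves 3·c**3+67·c**2+344·c-260.
Continuing, c = -10 is a root, so (c+10) is a factor; dividing leaves 3·c**2+37·c-26.
The remaining quadratic factors as (3·c-2)(c+13).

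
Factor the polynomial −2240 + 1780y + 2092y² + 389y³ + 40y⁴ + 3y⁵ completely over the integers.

Trying the rational-root candidates, y = −7 is a root, so (y + 7) divides it; the quotient is 3y⁴ + 19y³ + 256y² + 300y − 320.
Next, y = −2 is a root, giving the factor (y + 2) and quotient 3y³ + 13y² + 230y − 160.
Continuing, y = 2/3 is a root, so (3y − 2) divides it; the quotient is y² + 5y + 80.
The quadratic y² + 5y + 80 has discriminant −295 < 0 and is irreducible over ℤ.

(3y − 2)(y + 2)(y + 7)(y² + 5y + 80)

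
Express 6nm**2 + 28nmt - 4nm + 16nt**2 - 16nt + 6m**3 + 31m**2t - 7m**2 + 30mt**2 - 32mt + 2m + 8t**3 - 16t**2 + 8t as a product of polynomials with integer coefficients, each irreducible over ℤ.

Group: 3m(2nm + 8nt + 2m**2 + 9mt - m + 4t**2 - 4t) + (2t - 2)(2nm + 8nt + 2m**2 + 9mt - m + 4t**2 - 4t); both groups contain (2nm + 8nt + 2m**2 + 9mt - m + 4t**2 - 4t), so (3m + 2t - 2) is a factor with cofactor 2nm + 8nt + 2m**2 + 9mt - m + 4t**2 - 4t.
The cofactor groups again: 2nm + 8nt + 2m**2 + 9mt - m + 4t**2 - 4t = 2n(m + 4t) + (2m + t - 1)(m + 4t); both groups contain (m + 4t), giving (2n + 2m + t - 1)(m + 4t).

(2n + 2m + t - 1)(3m + 2t - 2)(m + 4t)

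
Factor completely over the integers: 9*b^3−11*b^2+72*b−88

Group as (9*b^3+72*b) + (−11*b^2−88) = 9*b*(b^2+8) − 11*(b^2+8).
Both groups share the factor (b^2+8).

(9*b−11)*(b^2+8)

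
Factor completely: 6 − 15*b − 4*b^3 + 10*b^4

(5*b − 2)*(2*b^3 − 3)

Group as (10*b^4 − 15*b) + (−4*b^3 + 6) = 5*b*(2*b^3 − 3) − 2*(2*b^3 − 3).
Both groups share the factor (2*b^3 − 3).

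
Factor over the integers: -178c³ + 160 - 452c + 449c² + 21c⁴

(3c - 4)(7c - 8)(c - 1)(c - 5)

Among the possible rational roots, c = 1 is a root, so (c - 1) is a factor; dividing leaves 21c³ - 157c² + 292c - 160.
Next, c = 4/3 is a root, giving the factor (3c - 4) and quotient 7c² - 43c + 40.
The remaining quadratic factors as (7c - 8)(c - 5).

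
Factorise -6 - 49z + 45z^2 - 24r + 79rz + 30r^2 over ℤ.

(5r + 9z + 1)(6r + 5z - 6)

Group: 5r(6r + 5z - 6) + (9z + 1)(6r + 5z - 6); both groups contain (6r + 5z - 6).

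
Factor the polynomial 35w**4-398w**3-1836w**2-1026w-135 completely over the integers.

Trying the rational-root candidates, w = -1/5 is a root, so (5w+1) is a factor; dividing leaves 7w**3-81w**2-351w-135.
Next, w = -3 is a root, so (w+3) is a factor; dividing leaves 7w**2-102w-45.
The remaining quadratic factors as (w-15)(7w+3).

(5w+1)(7w+3)(w+3)(w-15)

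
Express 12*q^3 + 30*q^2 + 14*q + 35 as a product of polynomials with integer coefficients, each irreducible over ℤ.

Group as (12*q^3 + 14*q) + (30*q^2 + 35) = 2*q*(6*q^2 + 7) + 5*(6*q^2 + 7).
Both groups share the factor (6*q^2 + 7).

(2*q + 5)*(6*q^2 + 7)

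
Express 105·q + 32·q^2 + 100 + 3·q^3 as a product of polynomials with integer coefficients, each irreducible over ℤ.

(3·q + 5)·(q + 4)·(q + 5)

Among the possible rational roots, q = -5 is a root, so (q + 5) divides it; the quotient is 3·q^2 + 17·q + 20.
The remaining quadratic factors as (q + 4)(3·q + 5).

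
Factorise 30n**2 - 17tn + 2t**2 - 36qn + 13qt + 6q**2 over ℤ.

Group: 6q(q + 2t - 5n) + (t - 6n)(q + 2t - 5n); both groups contain (q + 2t - 5n).

(q + 2t - 5n)(6q + t - 6n)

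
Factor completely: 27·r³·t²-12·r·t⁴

Factor out 3·r·t², leaving 9·r²-4·t², which is a difference of two squares.

3·r·t²·(3·r+2·t)·(3·r-2·t)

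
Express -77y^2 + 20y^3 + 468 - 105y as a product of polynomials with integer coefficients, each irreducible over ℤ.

Testing divisors of the constant over divisors of the leading coefficient, y = 13/4 is a root, giving the factor (4y - 13) and quotient 5y^2 - 3y - 36.
The remaining quadratic factors as (y - 3)(5y + 12).

(4y - 13)(5y + 12)(y - 3)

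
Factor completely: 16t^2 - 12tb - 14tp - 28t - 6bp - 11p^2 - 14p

Group: 8t(2t + p) + (-6b - 11p - 14)(2t + p); both groups contain (2t + p).

(8t - 6b - 11p - 14)(2t + p)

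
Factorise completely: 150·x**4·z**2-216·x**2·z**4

Every term has a factor of 6·x**2·z**2. Then 25·x**2-36·z**2 = (5·x)² − (6·z)².

6·x**2·z**2·(5·x+6·z)·(5·x-6·z)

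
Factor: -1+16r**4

Difference of squares twice: with A = 2r and B = 1, A⁴ − B⁴ = (A² − B²)(A² + B²), and A² − B² factors again.

(2r+1)(2r-1)(4r**2+1)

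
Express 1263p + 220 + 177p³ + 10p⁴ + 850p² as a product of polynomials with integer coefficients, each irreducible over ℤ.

Trying the rational-root candidates, p = -5/2 is a root, so (2p + 5) divides it; the quotient is 5p³ + 76p² + 235p + 44.
Then p = -1/5 is a root, so (5p + 1) is a factor; dividing leaves p² + 15p + 44.
The remaining quadratic factors as (p + 4)(p + 11).

(2p + 5)(5p + 1)(p + 11)(p + 4)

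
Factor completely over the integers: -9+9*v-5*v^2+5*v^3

Group as (5*v^3+9*v) + (-5*v^2-9) = v*(5*v^2+9) - (5*v^2+9).
Both groups share the factor (5*v^2+9).

(v-1)*(5*v^2+9)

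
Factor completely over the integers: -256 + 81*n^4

(3*n)⁴ − (4)⁴ = ((3*n)² − (4)²)((3*n)² + (4)²); the first factor splits again, the second (9*n^2 + 16) is irreducible.

(3*n + 4)*(3*n - 4)*(9*n^2 + 16)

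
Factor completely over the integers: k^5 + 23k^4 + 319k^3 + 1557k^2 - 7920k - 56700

By the rational root theorem, k = -9 is a root, so (k + 9) divides it; the quotient is k^4 + 14k^3 + 193k^2 - 180k - 6300.
Continuing, k = 5 is a root, so (k - 5) divides it; the quotient is k^3 + 19k^2 + 288k + 1260.
Then k = -6 is a root, so (k + 6) divides it; the quotient is k^2 + 13k + 210.
The quadratic k^2 + 13k + 210 has discriminant -671 < 0 and is irreducible over ℤ.

(k + 6)(k + 9)(k - 5)(k^2 + 13k + 210)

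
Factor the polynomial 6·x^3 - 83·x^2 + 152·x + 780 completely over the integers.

Testing divisors of the constant over divisors of the leading coefficient, x = 6 is a root, giving the factor (x - 6) and quotient 6·x^2 - 47·x - 130.
The remaining quadratic factors as (x - 10)(6·x + 13).

(6·x + 13)·(x - 10)·(x - 6)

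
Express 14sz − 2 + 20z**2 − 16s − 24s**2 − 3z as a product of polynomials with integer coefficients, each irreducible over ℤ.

Group: −6s(4s − 5z + 2) + (−4z − 1)(4s − 5z + 2); both groups contain (4s − 5z + 2).

−(4s − 5z + 2)(6s + 4z + 1)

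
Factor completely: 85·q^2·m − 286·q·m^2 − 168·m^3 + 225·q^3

(5·q − 6·m)·(5·q + 4·m)·(9·q + 7·m)

Group: 5·q·(45·q^2 − 19·q·m − 42·m^2) + 4·m·(45·q^2 − 19·q·m − 42·m^2); both groups contain (45·q^2 − 19·q·m − 42·m^2), so (5·q + 4·m) is a factor with cofactor 45·q^2 − 19·q·m − 42·m^2.
The cofactor groups again: 45·q^2 − 19·q·m − 42·m^2 = 9·q·(5·q − 6·m) + 7·m·(5·q − 6·m); both groups contain (5·q − 6·m), giving (9·q + 7·m)·(5·q − 6·m).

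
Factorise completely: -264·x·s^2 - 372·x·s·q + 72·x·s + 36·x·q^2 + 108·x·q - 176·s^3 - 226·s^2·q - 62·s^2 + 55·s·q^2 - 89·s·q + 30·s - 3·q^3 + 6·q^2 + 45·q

-(11·s - q - 3)·(12·x + 8·s - q + 5)·(2·s + 3·q)

Group: 12·x·(-22·s^2 - 31·s·q + 6·s + 3·q^2 + 9·q) + (8·s - q + 5)·(-22·s^2 - 31·s·q + 6·s + 3·q^2 + 9·q); both groups contain (-22·s^2 - 31·s·q + 6·s + 3·q^2 + 9·q), so (12·x + 8·s - q + 5) is a factor with cofactor -22·s^2 - 31·s·q + 6·s + 3·q^2 + 9·q.
The cofactor groups again: -22·s^2 - 31·s·q + 6·s + 3·q^2 + 9·q = -2·s·(11·s - q - 3) - 3·q·(11·s - q - 3); both groups contain (11·s - q - 3), giving -(2·s + 3·q)·(11·s - q - 3).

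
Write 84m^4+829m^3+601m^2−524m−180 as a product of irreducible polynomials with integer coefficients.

(3m−2)(4m+5)(7m+2)(m+9)

Trying the rational-root candidates, m = −2/7 is a root, so (7m+2) is a factor; dividing leaves 12m^3+115m^2+53m−90.
Next, m = −5/4 is a root, so (4m+5) divides it; the quotient is 3m^2+25m−18.
The remaining quadratic factors as (m+9)(3m−2).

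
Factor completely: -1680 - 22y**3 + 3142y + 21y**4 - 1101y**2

By the rational root theorem, y = 6 is a root, giving the factor (y - 6) and quotient 21y**3 + 104y**2 - 477y + 280.
Next, y = 7/3 is a root, so (3y - 7) divides it; the quotient is 7y**2 + 51y - 40.
The remaining quadratic factors as (y + 8)(7y - 5).

(3y - 7)(7y - 5)(y + 8)(y - 6)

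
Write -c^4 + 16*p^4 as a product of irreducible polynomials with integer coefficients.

Write as (4*p^2)² − (c^2)², then factor 4*p^2 - c^2 once more.

(2*p - c)*(2*p + c)*(4*p^2 + c^2)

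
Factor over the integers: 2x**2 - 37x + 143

Need a pair with product 2·143 = 286 and sum -37: that's -26 and -11.
Split the middle term: 2x**2 - 26x - 11x + 143 = 2x(x - 13) - 11(x - 13).

(2x - 11)(x - 13)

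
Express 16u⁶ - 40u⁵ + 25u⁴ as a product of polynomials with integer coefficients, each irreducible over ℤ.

u⁴(4u - 5)²

Every term has a factor of u⁴; factoring it out leaves 16u² - 40u + 25.
Recognize a perfect-square trinomial with the parts 5 and 4u.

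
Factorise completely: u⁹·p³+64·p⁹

p³·(u³+4·p²)·(u⁶−4·u³·p²+16·p⁴)

Factor out p³ first: what remains is u⁹+64·p⁶.
Recognize a sum of cubes with the parts 4·p² and u³.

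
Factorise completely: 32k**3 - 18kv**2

2k(4k + 3v)(4k - 3v)

Factor out 2k, leaving 16k**2 - 9v**2, which is a difference of two squares.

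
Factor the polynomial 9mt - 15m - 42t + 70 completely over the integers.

(3m - 14)(3t - 5)

Group as (9mt - 15m) + (-42t + 70) = 3m(3t - 5) - 14(3t - 5).
Both groups share the factor (3t - 5).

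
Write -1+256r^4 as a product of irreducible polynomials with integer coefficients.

Write as (16r^2)² − (1)², then factor 16r^2-1 once more.

(4r+1)(4r-1)(16r^2+1)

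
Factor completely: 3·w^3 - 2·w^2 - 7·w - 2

By the rational root theorem, w = 2 is a root, giving the factor (w - 2) and quotient 3·w^2 + 4·w + 1.
The remaining quadratic factors as (w + 1)(3·w + 1).

(3·w + 1)·(w + 1)·(w - 2)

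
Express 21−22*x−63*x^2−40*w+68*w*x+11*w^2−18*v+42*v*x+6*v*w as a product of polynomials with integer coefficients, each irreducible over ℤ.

(6*v+11*w−9*x−7)*(w+7*x−3)

Group: 6*v*(w+7*x−3) + (11*w−9*x−7)*(w+7*x−3); both groups contain (w+7*x−3).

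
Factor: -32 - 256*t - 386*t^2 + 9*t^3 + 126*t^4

Among the possible rational roots, t = 2 is a root, so (t - 2) is a factor; dividing leaves 126*t^3 + 261*t^2 + 136*t + 16.
Next, t = -1/6 is a root, so (6*t + 1) divides it; the quotient is 21*t^2 + 40*t + 16.
The remaining quadratic factors as (3*t + 4)(7*t + 4).

(3*t + 4)*(6*t + 1)*(7*t + 4)*(t - 2)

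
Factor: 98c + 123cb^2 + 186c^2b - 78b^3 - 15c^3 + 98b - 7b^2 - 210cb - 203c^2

Group: c(-15c^2 + 201cb - 203c - 78b^2 - 7b + 98) + b(-15c^2 + 201cb - 203c - 78b^2 - 7b + 98); both groups contain (-15c^2 + 201cb - 203c - 78b^2 - 7b + 98), so (c + b) is a factor with cofactor -15c^2 + 201cb - 203c - 78b^2 - 7b + 98.
The cofactor groups again: -15c^2 + 201cb - 203c - 78b^2 - 7b + 98 = -15c(c - 13b + 14) + (6b + 7)(c - 13b + 14); both groups contain (c - 13b + 14), giving -(15c - 6b - 7)(c - 13b + 14).

-(c - 13b + 14)(15c - 6b - 7)(c + b)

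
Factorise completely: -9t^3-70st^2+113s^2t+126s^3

(2s-t)(7s+9t)(9s+t)

Group: 7s(18s^2-7st-t^2) + 9t(18s^2-7st-t^2); both groups contain (18s^2-7st-t^2), so (7s+9t) is a factor with cofactor 18s^2-7st-t^2.
The cofactor groups again: 18s^2-7st-t^2 = 9s(2s-t) + t(2s-t); both groups contain (2s-t), giving (9s+t)(2s-t).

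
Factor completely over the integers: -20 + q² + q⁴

Substitute u = q² to get a quadratic in u, then factor.
q² - 4 is a difference of squares.
q² + 5 is irreducible over ℤ (always positive, so no real roots).

(q + 2)(q - 2)(q² + 5)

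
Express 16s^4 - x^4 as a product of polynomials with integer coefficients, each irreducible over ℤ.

(2s + x)(2s - x)(4s^2 + x^2)

Difference of squares twice: with A = 2s and B = x, A⁴ − B⁴ = (A² − B²)(A² + B²), and A² − B² factors again.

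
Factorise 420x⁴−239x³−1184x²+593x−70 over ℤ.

(3x+5)(4x−7)(5x−1)(7x−2)

Among the possible rational roots, x = −5/3 is a root, giving the factor (3x+5) and quotient 140x³−313x²+127x−14.
Then x = 7/4 is a root, so (4x−7) is a factor; dividing leaves 35x²−17x+2.
The remaining quadratic factors as (5x−1)(7x−2).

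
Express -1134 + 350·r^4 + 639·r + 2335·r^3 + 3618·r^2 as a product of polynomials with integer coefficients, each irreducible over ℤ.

Among the possible rational roots, r = -7/5 is a root, giving the factor (5·r + 7) and quotient 70·r^3 + 369·r^2 + 207·r - 162.
Next, r = 3/7 is a root, giving the factor (7·r - 3) and quotient 10·r^2 + 57·r + 54.
The remaining quadratic factors as (2·r + 9)(5·r + 6).

(2·r + 9)·(5·r + 6)·(5·r + 7)·(7·r - 3)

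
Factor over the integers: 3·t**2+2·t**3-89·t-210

Among the possible rational roots, t = -5/2 is a root, so (2·t+5) is a factor; dividing leaves t**2-t-42.
The remaining quadratic factors as (t-7)(t+6).

(2·t+5)·(t+6)·(t-7)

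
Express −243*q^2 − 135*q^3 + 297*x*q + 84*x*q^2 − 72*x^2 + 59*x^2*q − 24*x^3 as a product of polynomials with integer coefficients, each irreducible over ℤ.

Group: 3*x*(−8*x^2 + 33*x*q − 27*q^2) + (5*q + 9)*(−8*x^2 + 33*x*q − 27*q^2); both groups contain (−8*x^2 + 33*x*q − 27*q^2), so (3*x + 5*q + 9) is a factor with cofactor −8*x^2 + 33*x*q − 27*q^2.
The cofactor groups again: −8*x^2 + 33*x*q − 27*q^2 = −8*x*(x − 3*q) + 9*q*(x − 3*q); both groups contain (x − 3*q), giving −(8*x − 9*q)*(x − 3*q).

−(x − 3*q)*(8*x − 9*q)*(3*x + 5*q + 9)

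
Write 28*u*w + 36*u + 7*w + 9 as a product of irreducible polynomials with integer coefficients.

(4*u + 1)*(7*w + 9)

Group as (28*u*w + 36*u) + (7*w + 9) = 4*u*(7*w + 9) + (7*w + 9).
Both groups share the factor (7*w + 9).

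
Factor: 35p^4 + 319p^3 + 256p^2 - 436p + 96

Testing divisors of the constant over divisors of the leading coefficient, p = -8 is a root, giving the factor (p + 8) and quotient 35p^3 + 39p^2 - 56p + 12.
Next, p = 3/5 is a root, so (5p - 3) divides it; the quotient is 7p^2 + 12p - 4.
The remaining quadratic factors as (7p - 2)(p + 2).

(5p - 3)(7p - 2)(p + 2)(p + 8)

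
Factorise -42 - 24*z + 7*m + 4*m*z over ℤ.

(4*z + 7)*(m - 6)

Group as (4*m*z + 7*m) + (-24*z - 42) = m*(4*z + 7) - 6*(4*z + 7).
Both groups share the factor (4*z + 7).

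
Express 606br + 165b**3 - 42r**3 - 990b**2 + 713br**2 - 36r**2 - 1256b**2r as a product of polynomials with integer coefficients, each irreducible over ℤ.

(11b - 6r)(15b - r)(b - 7r - 6)

Group: 15b(11b**2 - 83br - 66b + 42r**2 + 36r) - r(11b**2 - 83br - 66b + 42r**2 + 36r); both groups contain (11b**2 - 83br - 66b + 42r**2 + 36r), so (15b - r) is a factor with cofactor 11b**2 - 83br - 66b + 42r**2 + 36r.
The cofactor groups again: 11b**2 - 83br - 66b + 42r**2 + 36r = 11b(b - 7r - 6) - 6r(b - 7r - 6); both groups contain (b - 7r - 6), giving (11b - 6r)(b - 7r - 6).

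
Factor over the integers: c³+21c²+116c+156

By the rational root theorem, c = −2 is a root, so (c+2) is a factor; dividing leaves c²+19c+78.
The remaining quadratic factors as (c+6)(c+13).

(c+13)(c+2)(c+6)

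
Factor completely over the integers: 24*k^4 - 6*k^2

Factor out 6*k^2, leaving 4*k^2 - 1, which is a difference of two squares.

6*k^2*(2*k + 1)*(2*k - 1)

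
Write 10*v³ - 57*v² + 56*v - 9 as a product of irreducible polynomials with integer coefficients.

(2*v - 9)*(5*v - 1)*(v - 1)

Trying the rational-root candidates, v = 1 is a root, so (v - 1) is a factor; dividing leaves 10*v² - 47*v + 9.
The remaining quadratic factors as (2*v - 9)(5*v - 1).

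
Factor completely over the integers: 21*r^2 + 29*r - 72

(3*r + 8)*(7*r - 9)

Need a pair with product 21·(-72) = -1512 and sum 29: that's -27 and 56.
Split the middle term: 21*r^2 - 27*r + 56*r - 72 = 3*r*(7*r - 9) + 8*(7*r - 9).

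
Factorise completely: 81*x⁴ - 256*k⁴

Write as (9*x²)² − (16*k²)², then factor 9*x² - 16*k² once more.

(3*x - 4*k)*(3*x + 4*k)*(9*x² + 16*k²)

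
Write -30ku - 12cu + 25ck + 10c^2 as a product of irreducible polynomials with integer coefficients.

(2c + 5k)(5c - 6u)

Group: 2c(5c - 6u) + 5k(5c - 6u); both groups contain (5c - 6u).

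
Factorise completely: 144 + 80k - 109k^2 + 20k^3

Among the possible rational roots, k = -4/5 is a root, so (5k + 4) divides it; the quotient is 4k^2 - 25k + 36.
The remaining quadratic factors as (4k - 9)(k - 4).

(4k - 9)(5k + 4)(k - 4)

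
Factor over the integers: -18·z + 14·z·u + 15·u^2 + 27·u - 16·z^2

Group: -8·z·(2·z - 3·u) + (-5·u - 9)·(2·z - 3·u); both groups contain (2·z - 3·u).

-(2·z - 3·u)·(8·z + 5·u + 9)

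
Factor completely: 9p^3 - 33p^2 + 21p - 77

Group as (9p^3 + 21p) + (-33p^2 - 77) = 3p(3p^2 + 7) - 11(3p^2 + 7).
Both groups share the factor (3p^2 + 7).

(3p - 11)(3p^2 + 7)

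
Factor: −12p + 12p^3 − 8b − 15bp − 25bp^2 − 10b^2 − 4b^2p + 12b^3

Group: 2b(6b^2 − 11bp − 5b + 4p^2 − 4) + 3p(6b^2 − 11bp − 5b + 4p^2 − 4); both groups contain (6b^2 − 11bp − 5b + 4p^2 − 4), so (2b + 3p) is a factor with cofactor 6b^2 − 11bp − 5b + 4p^2 − 4.
The cofactor groups again: 6b^2 − 11bp − 5b + 4p^2 − 4 = 2b(3b − 4p − 4) + (−p + 1)(3b − 4p − 4); both groups contain (3b − 4p − 4), giving (2b − p + 1)(3b − 4p − 4).

(2b + 3p)(2b − p + 1)(3b − 4p − 4)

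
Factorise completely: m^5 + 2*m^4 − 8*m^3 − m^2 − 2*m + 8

(m + 4)*(m − 1)*(m − 2)*(m^2 + m + 1)

Testing divisors of the constant over divisors of the leading coefficient, m = −4 is a root, so (m + 4) divides it; the quotient is m^4 − 2*m^3 − m + 2.
Next, m = 2 is a root, so (m − 2) is a factor; dividing leaves m^3 − 1.
Next, m = 1 is a root, so (m − 1) is a factor; dividing leaves m^2 + m + 1.
The quadratic m^2 + m + 1 has discriminant −3 < 0 and is irreducible over ℤ.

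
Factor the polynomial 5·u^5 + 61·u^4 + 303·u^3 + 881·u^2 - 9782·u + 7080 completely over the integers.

Testing divisors of the constant over divisors of the leading coefficient, u = -10 is a root, so (u + 10) divides it; the quotient is 5·u^4 + 11·u^3 + 193·u^2 - 1049·u + 708.
Then u = 3 is a root, so (u - 3) is a factor; dividing leaves 5·u^3 + 26·u^2 + 271·u - 236.
Next, u = 4/5 is a root, giving the factor (5·u - 4) and quotient u^2 + 6·u + 59.
The quadratic u^2 + 6·u + 59 has discriminant -200 < 0 and is irreducible over ℤ.

(5·u - 4)·(u + 10)·(u - 3)·(u^2 + 6·u + 59)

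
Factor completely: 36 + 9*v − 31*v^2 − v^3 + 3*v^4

Testing divisors of the constant over divisors of the leading coefficient, v = −1 is a root, giving the factor (v + 1) and quotient 3*v^3 − 4*v^2 − 27*v + 36.
Continuing, v = 4/3 is a root, so (3*v − 4) is a factor; dividing leaves v^2 − 9.
The remaining quadratic factors as (v − 3)(v + 3).

(3*v − 4)*(v + 1)*(v + 3)*(v − 3)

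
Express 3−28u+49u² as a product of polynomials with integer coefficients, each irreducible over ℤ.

(7u−1)(7u−3)

Need a pair with product 49·3 = 147 and sum −28: that's −7 and −21.
Split the middle term: 49u²−7u − 21u+3 = 7u(7u−1) − 3(7u−1).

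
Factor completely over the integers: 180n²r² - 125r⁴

Every term has a factor of 5r². Then 36n² - 25r² = (6n)² − (5r)².

5r²(6n + 5r)(6n - 5r)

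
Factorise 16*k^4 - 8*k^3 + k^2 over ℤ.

Every term has a factor of k^2; factoring it out leaves 16*k^2 - 8*k + 1.
Recognize a perfect-square trinomial with the parts 1 and 4*k.

k^2*(4*k - 1)^2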